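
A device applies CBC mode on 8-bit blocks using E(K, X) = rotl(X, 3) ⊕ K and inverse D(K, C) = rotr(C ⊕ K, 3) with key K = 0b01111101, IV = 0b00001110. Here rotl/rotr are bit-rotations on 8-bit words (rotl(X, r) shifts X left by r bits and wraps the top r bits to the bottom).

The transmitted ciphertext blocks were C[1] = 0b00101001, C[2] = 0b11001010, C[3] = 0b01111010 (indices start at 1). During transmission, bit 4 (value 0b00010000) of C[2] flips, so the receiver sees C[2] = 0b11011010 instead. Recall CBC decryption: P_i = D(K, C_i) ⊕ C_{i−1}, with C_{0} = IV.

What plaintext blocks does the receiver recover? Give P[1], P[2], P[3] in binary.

Only C[2] changed, to 0b11011010. In CBC, a change in C_i garbles P_i and flips the same bit in P_{i+1}. Decrypting the received ciphertext:
P[1]: D(K, 0b00101001) = 0b10001010; 0b10001010 ⊕ 0b00001110 = 0b10000100.
P[2]: D(K, 0b11011010) = 0b11110100; 0b11110100 ⊕ 0b00101001 = 0b11011101.
P[3]: D(K, 0b01111010) = 0b11100000; 0b11100000 ⊕ 0b11011010 = 0b00111010.
Blocks that differ from the original plaintext: P[2], P[3].

P[1] = 0b10000100, P[2] = 0b11011101, P[3] = 0b00111010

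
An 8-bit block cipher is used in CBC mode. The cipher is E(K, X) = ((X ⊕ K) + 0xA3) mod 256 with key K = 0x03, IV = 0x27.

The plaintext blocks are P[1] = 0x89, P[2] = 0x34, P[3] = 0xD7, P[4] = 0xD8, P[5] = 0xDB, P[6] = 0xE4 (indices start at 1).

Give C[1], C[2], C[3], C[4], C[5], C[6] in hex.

CBC encryption: C_i = E(K, P_i ⊕ C_{i−1}), with C_{0} = IV.
C[1]: P[1] ⊕ 0x27 = 0xAE; E(K, 0xAE) = 0x50.
C[2]: P[2] ⊕ 0x50 = 0x64; E(K, 0x64) = 0x0A.
C[3]: P[3] ⊕ 0x0A = 0xDD; E(K, 0xDD) = 0x81.
C[4]: P[4] ⊕ 0x81 = 0x59; E(K, 0x59) = 0xFD.
C[5]: P[5] ⊕ 0xFD = 0x26; E(K, 0x26) = 0xC8.
C[6]: P[6] ⊕ 0xC8 = 0x2C; E(K, 0x2C) = 0xD2.

C[1] = 0x50, C[2] = 0x0A, C[3] = 0x81, C[4] = 0xFD, C[5] = 0xC8, C[6] = 0xD2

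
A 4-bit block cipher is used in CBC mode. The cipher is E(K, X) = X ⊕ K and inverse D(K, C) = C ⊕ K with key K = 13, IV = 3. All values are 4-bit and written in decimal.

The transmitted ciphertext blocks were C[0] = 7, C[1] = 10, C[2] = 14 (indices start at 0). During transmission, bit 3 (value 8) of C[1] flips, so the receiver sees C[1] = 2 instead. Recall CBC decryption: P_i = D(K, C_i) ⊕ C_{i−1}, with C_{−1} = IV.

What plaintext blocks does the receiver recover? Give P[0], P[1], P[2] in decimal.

Only C[1] changed, to 2. In CBC, a change in C_i garbles P_i and flips the same bit in P_{i+1}. Decrypting the received ciphertext:
P[0]: D(K, 7) = 10; 10 ⊕ 3 = 9.
P[1]: D(K, 2) = 15; 15 ⊕ 7 = 8.
P[2]: D(K, 14) = 3; 3 ⊕ 2 = 1.
Blocks that differ from the original plaintext: P[1], P[2].

P[0] = 9, P[1] = 8, P[2] = 1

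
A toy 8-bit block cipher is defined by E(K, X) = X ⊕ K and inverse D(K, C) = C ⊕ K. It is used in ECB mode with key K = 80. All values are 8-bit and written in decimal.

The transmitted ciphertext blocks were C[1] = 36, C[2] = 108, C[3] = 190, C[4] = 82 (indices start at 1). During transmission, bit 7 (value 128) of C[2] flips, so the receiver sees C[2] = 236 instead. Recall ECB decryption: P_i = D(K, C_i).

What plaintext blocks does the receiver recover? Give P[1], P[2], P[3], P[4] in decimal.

P[1] = 116, P[2] = 188, P[3] = 238, P[4] = 2

Only C[2] changed, to 236. In ECB, a change in C_i affects only P_i. Decrypting the received ciphertext:
P[1]: D(K, 36) = 116.
P[2]: D(K, 236) = 188.
P[3]: D(K, 190) = 238.
P[4]: D(K, 82) = 2.
Blocks that differ from the original plaintext: P[2].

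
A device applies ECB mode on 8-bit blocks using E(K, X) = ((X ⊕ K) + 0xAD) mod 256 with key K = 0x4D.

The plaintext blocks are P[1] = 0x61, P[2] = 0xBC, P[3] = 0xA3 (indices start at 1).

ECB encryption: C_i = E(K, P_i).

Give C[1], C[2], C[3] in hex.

C[1]: E(K, 0x61) = 0xD9.
C[2]: E(K, 0xBC) = 0x9E.
C[3]: E(K, 0xA3) = 0x9B.

C[1] = 0xD9, C[2] = 0x9E, C[3] = 0x9B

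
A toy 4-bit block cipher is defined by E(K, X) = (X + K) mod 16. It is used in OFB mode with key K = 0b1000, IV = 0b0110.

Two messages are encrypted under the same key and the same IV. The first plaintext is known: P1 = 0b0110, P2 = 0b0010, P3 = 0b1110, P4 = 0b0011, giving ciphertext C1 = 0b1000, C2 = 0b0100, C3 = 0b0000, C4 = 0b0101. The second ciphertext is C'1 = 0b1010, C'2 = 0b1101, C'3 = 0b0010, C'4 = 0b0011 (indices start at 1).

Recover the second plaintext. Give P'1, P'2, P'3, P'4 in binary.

P'1 = 0b0100, P'2 = 0b1011, P'3 = 0b1100, P'4 = 0b0101

In OFB with a reused IV, both messages share the same keystream S_i, so C_i ⊕ C'_i = P_i ⊕ P'_i and thus P'_i = P_i ⊕ C_i ⊕ C'_i.
P'1: 0b0110 ⊕ 0b1000 ⊕ 0b1010 = 0b0100.
P'2: 0b0010 ⊕ 0b0100 ⊕ 0b1101 = 0b1011.
P'3: 0b1110 ⊕ 0b0000 ⊕ 0b0010 = 0b1100.
P'4: 0b0011 ⊕ 0b0101 ⊕ 0b0011 = 0b0101.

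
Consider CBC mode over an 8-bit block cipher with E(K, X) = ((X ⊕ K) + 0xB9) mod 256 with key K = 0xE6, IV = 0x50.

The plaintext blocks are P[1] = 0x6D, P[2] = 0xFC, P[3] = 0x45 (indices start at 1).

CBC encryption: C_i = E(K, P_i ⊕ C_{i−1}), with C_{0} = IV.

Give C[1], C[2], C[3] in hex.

C[1] = 0x94, C[2] = 0x47, C[3] = 0x9D

C[1]: P[1] ⊕ 0x50 = 0x3D; E(K, 0x3D) = 0x94.
C[2]: P[2] ⊕ 0x94 = 0x68; E(K, 0x68) = 0x47.
C[3]: P[3] ⊕ 0x47 = 0x02; E(K, 0x02) = 0x9D.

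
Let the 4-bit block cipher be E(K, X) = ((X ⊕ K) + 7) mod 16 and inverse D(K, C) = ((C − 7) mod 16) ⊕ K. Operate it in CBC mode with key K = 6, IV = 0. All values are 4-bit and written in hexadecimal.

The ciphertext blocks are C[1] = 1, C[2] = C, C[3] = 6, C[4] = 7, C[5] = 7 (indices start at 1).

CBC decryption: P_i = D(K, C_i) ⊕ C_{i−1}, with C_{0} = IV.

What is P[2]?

P[2]: D(K, C) = 3; 3 ⊕ 1 = 2.

P[2] = 2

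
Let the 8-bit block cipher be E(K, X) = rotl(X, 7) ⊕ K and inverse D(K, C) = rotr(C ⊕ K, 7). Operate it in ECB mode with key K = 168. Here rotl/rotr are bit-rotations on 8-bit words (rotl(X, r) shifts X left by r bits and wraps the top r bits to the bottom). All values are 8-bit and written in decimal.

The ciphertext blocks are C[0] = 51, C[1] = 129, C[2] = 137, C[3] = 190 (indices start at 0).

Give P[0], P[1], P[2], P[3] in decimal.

P[0] = 55, P[1] = 82, P[2] = 66, P[3] = 44

ECB decryption: P_i = D(K, C_i).
P[0]: D(K, 51) = 55.
P[1]: D(K, 129) = 82.
P[2]: D(K, 137) = 66.
P[3]: D(K, 190) = 44.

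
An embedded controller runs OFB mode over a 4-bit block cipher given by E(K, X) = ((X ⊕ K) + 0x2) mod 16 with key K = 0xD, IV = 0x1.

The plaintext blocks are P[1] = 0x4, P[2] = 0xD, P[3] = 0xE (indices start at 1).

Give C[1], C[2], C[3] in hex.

OFB encryption: S_i = E(K, S_{i−1}) with S_{0} = IV; C_i = P_i ⊕ S_i.
C[1]: S = E(K, 0x1) = 0xE; 0x4 ⊕ 0xE = 0xA.
C[2]: S = E(K, 0xE) = 0x5; 0xD ⊕ 0x5 = 0x8.
C[3]: S = E(K, 0x5) = 0xA; 0xE ⊕ 0xA = 0x4.

C[1] = 0xA, C[2] = 0x8, C[3] = 0x4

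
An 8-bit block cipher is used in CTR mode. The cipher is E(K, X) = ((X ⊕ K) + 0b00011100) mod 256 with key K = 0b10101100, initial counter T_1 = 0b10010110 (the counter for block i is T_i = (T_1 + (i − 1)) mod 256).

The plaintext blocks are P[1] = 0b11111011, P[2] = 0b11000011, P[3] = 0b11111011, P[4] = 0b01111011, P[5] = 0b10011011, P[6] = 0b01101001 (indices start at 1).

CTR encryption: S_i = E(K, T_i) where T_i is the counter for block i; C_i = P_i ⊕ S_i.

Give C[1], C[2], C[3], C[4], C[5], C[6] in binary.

C[1]: T = 0b10010110, S = E(K, T) = 0b01010110; 0b11111011 ⊕ 0b01010110 = 0b10101101.
C[2]: T = 0b10010111, S = E(K, T) = 0b01010111; 0b11000011 ⊕ 0b01010111 = 0b10010100.
C[3]: T = 0b10011000, S = E(K, T) = 0b01010000; 0b11111011 ⊕ 0b01010000 = 0b10101011.
C[4]: T = 0b10011001, S = E(K, T) = 0b01010001; 0b01111011 ⊕ 0b01010001 = 0b00101010.
C[5]: T = 0b10011010, S = E(K, T) = 0b01010010; 0b10011011 ⊕ 0b01010010 = 0b11001001.
C[6]: T = 0b10011011, S = E(K, T) = 0b01010011; 0b01101001 ⊕ 0b01010011 = 0b00111010.

C[1] = 0b10101101, C[2] = 0b10010100, C[3] = 0b10101011, C[4] = 0b00101010, C[5] = 0b11001001, C[6] = 0b00111010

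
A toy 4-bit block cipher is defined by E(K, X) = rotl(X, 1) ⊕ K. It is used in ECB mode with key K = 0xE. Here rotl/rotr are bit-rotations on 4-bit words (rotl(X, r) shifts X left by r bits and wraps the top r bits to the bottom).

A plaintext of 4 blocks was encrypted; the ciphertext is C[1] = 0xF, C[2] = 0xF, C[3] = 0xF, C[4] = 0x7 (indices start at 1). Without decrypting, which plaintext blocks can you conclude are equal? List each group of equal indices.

ECB encrypts each block independently with the same key, so equal ciphertext blocks imply equal plaintext blocks.
C[1] = C[2] = C[3] = 0xF, so P[1] = P[2] = P[3].

P[1] = P[2] = P[3]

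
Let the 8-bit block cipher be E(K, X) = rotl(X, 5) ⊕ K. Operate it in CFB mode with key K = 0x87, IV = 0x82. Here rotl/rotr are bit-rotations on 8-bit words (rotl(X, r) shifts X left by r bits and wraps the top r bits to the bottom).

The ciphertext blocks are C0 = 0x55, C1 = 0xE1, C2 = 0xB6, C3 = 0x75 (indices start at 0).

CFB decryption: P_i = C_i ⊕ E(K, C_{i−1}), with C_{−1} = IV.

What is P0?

P0: E(K, 0x82) = 0xD7; 0x55 ⊕ 0xD7 = 0x82.

P0 = 0x82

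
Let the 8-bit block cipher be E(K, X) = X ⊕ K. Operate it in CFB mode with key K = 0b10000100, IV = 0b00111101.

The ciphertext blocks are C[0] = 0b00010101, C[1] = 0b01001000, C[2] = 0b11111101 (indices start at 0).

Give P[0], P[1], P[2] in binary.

CFB decryption: P_i = C_i ⊕ E(K, C_{i−1}), with C_{−1} = IV.
P[0]: E(K, 0b00111101) = 0b10111001; 0b00010101 ⊕ 0b10111001 = 0b10101100.
P[1]: E(K, 0b00010101) = 0b10010001; 0b01001000 ⊕ 0b10010001 = 0b11011001.
P[2]: E(K, 0b01001000) = 0b11001100; 0b11111101 ⊕ 0b11001100 = 0b00110001.

P[0] = 0b10101100, P[1] = 0b11011001, P[2] = 0b00110001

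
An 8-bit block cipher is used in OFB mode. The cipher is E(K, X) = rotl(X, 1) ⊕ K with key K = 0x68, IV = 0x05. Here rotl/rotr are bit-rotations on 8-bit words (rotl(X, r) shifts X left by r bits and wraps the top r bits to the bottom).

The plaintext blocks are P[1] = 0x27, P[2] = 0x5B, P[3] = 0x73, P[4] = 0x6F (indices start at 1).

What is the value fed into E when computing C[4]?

OFB encryption: S_i = E(K, S_{i−1}) with S_{0} = IV; C_i = P_i ⊕ S_i.
C[1]: S = E(K, 0x05) = 0x62; 0x27 ⊕ 0x62 = 0x45.
C[2]: S = E(K, 0x62) = 0xAC; 0x5B ⊕ 0xAC = 0xF7.
C[3]: S = E(K, 0xAC) = 0x31; 0x73 ⊕ 0x31 = 0x42.
C[4]: S = E(K, 0x31) = 0x0A; 0x6F ⊕ 0x0A = 0x65.
So the input to E for block [4] is 0x31.

0x31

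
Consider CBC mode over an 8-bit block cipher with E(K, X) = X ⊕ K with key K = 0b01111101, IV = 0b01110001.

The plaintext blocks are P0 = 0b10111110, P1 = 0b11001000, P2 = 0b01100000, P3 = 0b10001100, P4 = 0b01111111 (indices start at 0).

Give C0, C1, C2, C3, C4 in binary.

C0 = 0b10110010, C1 = 0b00000111, C2 = 0b00011010, C3 = 0b11101011, C4 = 0b11101001

CBC encryption: C_i = E(K, P_i ⊕ C_{i−1}), with C_{−1} = IV.
C0: P0 ⊕ 0b01110001 = 0b11001111; E(K, 0b11001111) = 0b10110010.
C1: P1 ⊕ 0b10110010 = 0b01111010; E(K, 0b01111010) = 0b00000111.
C2: P2 ⊕ 0b00000111 = 0b01100111; E(K, 0b01100111) = 0b00011010.
C3: P3 ⊕ 0b00011010 = 0b10010110; E(K, 0b10010110) = 0b11101011.
C4: P4 ⊕ 0b11101011 = 0b10010100; E(K, 0b10010100) = 0b11101001.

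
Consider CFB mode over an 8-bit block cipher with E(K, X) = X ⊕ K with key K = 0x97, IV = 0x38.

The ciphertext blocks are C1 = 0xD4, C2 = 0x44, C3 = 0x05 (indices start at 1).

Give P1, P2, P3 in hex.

CFB decryption: P_i = C_i ⊕ E(K, C_{i−1}), with C_{0} = IV.
P1: E(K, 0x38) = 0xAF; 0xD4 ⊕ 0xAF = 0x7B.
P2: E(K, 0xD4) = 0x43; 0x44 ⊕ 0x43 = 0x07.
P3: E(K, 0x44) = 0xD3; 0x05 ⊕ 0xD3 = 0xD6.

P1 = 0x7B, P2 = 0x07, P3 = 0xD6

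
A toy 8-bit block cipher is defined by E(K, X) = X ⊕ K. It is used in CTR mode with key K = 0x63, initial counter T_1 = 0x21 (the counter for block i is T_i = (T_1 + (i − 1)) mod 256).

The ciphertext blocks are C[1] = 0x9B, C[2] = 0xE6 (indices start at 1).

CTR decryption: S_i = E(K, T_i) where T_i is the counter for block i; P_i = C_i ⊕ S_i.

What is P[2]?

P[2]: T = 0x22, S = E(K, T) = 0x41; 0xE6 ⊕ 0x41 = 0xA7.

P[2] = 0xA7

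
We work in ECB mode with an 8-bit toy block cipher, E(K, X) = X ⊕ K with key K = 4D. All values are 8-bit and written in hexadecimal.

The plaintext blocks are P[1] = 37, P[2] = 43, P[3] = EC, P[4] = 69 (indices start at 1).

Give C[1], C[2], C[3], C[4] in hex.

C[1] = 7A, C[2] = 0E, C[3] = A1, C[4] = 24

ECB encryption: C_i = E(K, P_i).
C[1]: E(K, 37) = 7A.
C[2]: E(K, 43) = 0E.
C[3]: E(K, EC) = A1.
C[4]: E(K, 69) = 24.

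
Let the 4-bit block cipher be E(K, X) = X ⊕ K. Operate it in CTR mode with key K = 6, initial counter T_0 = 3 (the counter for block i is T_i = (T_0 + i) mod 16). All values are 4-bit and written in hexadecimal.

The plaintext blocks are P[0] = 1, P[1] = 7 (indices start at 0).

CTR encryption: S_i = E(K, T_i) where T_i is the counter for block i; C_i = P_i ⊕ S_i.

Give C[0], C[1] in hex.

C[0] = 4, C[1] = 5

C[0]: T = 3, S = E(K, T) = 5; 1 ⊕ 5 = 4.
C[1]: T = 4, S = E(K, T) = 2; 7 ⊕ 2 = 5.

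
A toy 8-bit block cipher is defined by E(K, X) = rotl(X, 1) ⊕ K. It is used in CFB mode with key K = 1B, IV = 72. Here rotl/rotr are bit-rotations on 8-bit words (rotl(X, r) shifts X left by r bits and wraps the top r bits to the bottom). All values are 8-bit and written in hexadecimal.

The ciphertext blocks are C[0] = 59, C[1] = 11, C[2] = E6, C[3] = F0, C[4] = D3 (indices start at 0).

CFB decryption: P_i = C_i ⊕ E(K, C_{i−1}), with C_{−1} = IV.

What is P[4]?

P[4] = 29

P[4]: E(K, F0) = FA; D3 ⊕ FA = 29.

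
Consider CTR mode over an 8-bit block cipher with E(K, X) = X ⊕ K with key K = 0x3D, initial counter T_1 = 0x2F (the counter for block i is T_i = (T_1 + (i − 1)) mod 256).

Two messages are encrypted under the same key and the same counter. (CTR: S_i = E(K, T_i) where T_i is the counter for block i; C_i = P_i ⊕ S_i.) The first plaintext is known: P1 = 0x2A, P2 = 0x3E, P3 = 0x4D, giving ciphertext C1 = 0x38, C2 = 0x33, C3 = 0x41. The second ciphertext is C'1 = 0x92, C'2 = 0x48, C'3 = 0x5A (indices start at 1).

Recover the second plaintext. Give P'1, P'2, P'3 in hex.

In CTR with a reused counter, both messages share the same keystream S_i, so C_i ⊕ C'_i = P_i ⊕ P'_i and thus P'_i = P_i ⊕ C_i ⊕ C'_i.
P'1: 0x2A ⊕ 0x38 ⊕ 0x92 = 0x80.
P'2: 0x3E ⊕ 0x33 ⊕ 0x48 = 0x45.
P'3: 0x4D ⊕ 0x41 ⊕ 0x5A = 0x56.

P'1 = 0x80, P'2 = 0x45, P'3 = 0x56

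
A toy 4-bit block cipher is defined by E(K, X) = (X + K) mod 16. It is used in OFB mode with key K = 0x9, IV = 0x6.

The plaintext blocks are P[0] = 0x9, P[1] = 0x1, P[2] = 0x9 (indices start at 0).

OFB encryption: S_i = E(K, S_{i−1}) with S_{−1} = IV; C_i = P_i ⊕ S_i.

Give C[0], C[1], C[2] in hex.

C[0]: S = E(K, 0x6) = 0xF; 0x9 ⊕ 0xF = 0x6.
C[1]: S = E(K, 0xF) = 0x8; 0x1 ⊕ 0x8 = 0x9.
C[2]: S = E(K, 0x8) = 0x1; 0x9 ⊕ 0x1 = 0x8.

C[0] = 0x6, C[1] = 0x9, C[2] = 0x8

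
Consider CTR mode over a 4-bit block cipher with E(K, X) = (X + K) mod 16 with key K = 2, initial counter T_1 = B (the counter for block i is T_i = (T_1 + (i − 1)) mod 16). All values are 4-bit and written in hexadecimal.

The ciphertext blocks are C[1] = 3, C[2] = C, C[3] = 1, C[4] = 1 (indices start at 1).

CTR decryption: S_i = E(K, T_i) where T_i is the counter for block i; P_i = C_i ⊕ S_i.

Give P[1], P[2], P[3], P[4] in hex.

P[1]: T = B, S = E(K, T) = D; 3 ⊕ D = E.
P[2]: T = C, S = E(K, T) = E; C ⊕ E = 2.
P[3]: T = D, S = E(K, T) = F; 1 ⊕ F = E.
P[4]: T = E, S = E(K, T) = 0; 1 ⊕ 0 = 1.

P[1] = E, P[2] = 2, P[3] = E, P[4] = 1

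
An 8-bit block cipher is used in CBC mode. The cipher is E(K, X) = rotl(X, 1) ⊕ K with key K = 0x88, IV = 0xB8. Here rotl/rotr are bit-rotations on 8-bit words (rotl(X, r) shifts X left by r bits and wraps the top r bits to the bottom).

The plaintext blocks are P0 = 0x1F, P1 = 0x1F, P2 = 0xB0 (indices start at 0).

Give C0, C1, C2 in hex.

CBC encryption: C_i = E(K, P_i ⊕ C_{i−1}), with C_{−1} = IV.
C0: P0 ⊕ 0xB8 = 0xA7; E(K, 0xA7) = 0xC7.
C1: P1 ⊕ 0xC7 = 0xD8; E(K, 0xD8) = 0x39.
C2: P2 ⊕ 0x39 = 0x89; E(K, 0x89) = 0x9B.

C0 = 0xC7, C1 = 0x39, C2 = 0x9B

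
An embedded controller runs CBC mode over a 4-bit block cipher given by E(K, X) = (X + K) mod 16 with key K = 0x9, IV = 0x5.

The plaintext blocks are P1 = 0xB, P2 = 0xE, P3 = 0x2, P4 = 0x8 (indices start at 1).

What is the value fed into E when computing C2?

0x9

CBC encryption: C_i = E(K, P_i ⊕ C_{i−1}), with C_{0} = IV.
C1: P1 ⊕ 0x5 = 0xE; E(K, 0xE) = 0x7.
C2: P2 ⊕ 0x7 = 0x9; E(K, 0x9) = 0x2.
So the input to E for block 2 is 0x9.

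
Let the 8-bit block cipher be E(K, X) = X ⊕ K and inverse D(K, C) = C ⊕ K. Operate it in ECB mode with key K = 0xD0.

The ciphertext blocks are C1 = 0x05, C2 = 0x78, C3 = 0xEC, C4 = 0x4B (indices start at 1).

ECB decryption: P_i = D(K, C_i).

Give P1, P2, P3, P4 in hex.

P1: D(K, 0x05) = 0xD5.
P2: D(K, 0x78) = 0xA8.
P3: D(K, 0xEC) = 0x3C.
P4: D(K, 0x4B) = 0x9B.

P1 = 0xD5, P2 = 0xA8, P3 = 0x3C, P4 = 0x9B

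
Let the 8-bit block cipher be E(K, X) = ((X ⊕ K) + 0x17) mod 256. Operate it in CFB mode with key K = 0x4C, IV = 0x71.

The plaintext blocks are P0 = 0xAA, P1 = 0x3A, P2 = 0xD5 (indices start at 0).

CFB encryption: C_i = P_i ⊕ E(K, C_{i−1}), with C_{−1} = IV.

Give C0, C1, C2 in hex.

C0 = 0xFE, C1 = 0xF3, C2 = 0x03

C0: E(K, 0x71) = 0x54; 0xAA ⊕ 0x54 = 0xFE.
C1: E(K, 0xFE) = 0xC9; 0x3A ⊕ 0xC9 = 0xF3.
C2: E(K, 0xF3) = 0xD6; 0xD5 ⊕ 0xD6 = 0x03.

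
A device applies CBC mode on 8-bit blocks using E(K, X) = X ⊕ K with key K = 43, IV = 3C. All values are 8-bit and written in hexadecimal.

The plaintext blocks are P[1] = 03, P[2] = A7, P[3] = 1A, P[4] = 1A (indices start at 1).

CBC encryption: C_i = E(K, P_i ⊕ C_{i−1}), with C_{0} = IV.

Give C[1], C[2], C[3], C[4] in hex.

C[1] = 7C, C[2] = 98, C[3] = C1, C[4] = 98

C[1]: P[1] ⊕ 3C = 3F; E(K, 3F) = 7C.
C[2]: P[2] ⊕ 7C = DB; E(K, DB) = 98.
C[3]: P[3] ⊕ 98 = 82; E(K, 82) = C1.
C[4]: P[4] ⊕ C1 = DB; E(K, DB) = 98.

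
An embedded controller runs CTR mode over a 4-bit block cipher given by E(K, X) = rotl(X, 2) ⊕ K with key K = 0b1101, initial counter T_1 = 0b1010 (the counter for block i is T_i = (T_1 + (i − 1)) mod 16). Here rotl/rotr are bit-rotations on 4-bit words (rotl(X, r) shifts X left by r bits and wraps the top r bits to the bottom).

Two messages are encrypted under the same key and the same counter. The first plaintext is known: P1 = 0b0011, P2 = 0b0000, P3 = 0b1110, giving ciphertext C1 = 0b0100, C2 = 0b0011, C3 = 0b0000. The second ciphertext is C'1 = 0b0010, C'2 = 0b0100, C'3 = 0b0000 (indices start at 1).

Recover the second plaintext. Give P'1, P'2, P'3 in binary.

P'1 = 0b0101, P'2 = 0b0111, P'3 = 0b1110

In CTR with a reused counter, both messages share the same keystream S_i, so C_i ⊕ C'_i = P_i ⊕ P'_i and thus P'_i = P_i ⊕ C_i ⊕ C'_i.
P'1: 0b0011 ⊕ 0b0100 ⊕ 0b0010 = 0b0101.
P'2: 0b0000 ⊕ 0b0011 ⊕ 0b0100 = 0b0111.
P'3: 0b1110 ⊕ 0b0000 ⊕ 0b0000 = 0b1110.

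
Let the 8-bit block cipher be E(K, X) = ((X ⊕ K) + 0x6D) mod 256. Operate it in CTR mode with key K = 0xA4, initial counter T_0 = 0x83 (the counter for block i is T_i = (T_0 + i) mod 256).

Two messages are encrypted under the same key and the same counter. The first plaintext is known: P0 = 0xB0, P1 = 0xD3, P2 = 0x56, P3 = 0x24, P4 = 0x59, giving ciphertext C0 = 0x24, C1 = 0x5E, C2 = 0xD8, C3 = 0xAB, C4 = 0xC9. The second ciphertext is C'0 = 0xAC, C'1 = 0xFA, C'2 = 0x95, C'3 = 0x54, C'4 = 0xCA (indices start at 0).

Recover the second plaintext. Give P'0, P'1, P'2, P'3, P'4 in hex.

In CTR with a reused counter, both messages share the same keystream S_i, so C_i ⊕ C'_i = P_i ⊕ P'_i and thus P'_i = P_i ⊕ C_i ⊕ C'_i.
P'0: 0xB0 ⊕ 0x24 ⊕ 0xAC = 0x38.
P'1: 0xD3 ⊕ 0x5E ⊕ 0xFA = 0x77.
P'2: 0x56 ⊕ 0xD8 ⊕ 0x95 = 0x1B.
P'3: 0x24 ⊕ 0xAB ⊕ 0x54 = 0xDB.
P'4: 0x59 ⊕ 0xC9 ⊕ 0xCA = 0x5A.

P'0 = 0x38, P'1 = 0x77, P'2 = 0x1B, P'3 = 0xDB, P'4 = 0x5A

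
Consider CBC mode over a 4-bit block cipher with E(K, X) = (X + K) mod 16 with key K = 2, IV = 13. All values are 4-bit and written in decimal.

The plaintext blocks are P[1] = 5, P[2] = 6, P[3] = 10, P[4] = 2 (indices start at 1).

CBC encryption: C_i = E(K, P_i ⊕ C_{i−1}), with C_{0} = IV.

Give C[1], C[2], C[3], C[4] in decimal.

C[1] = 10, C[2] = 14, C[3] = 6, C[4] = 6

C[1]: P[1] ⊕ 13 = 8; E(K, 8) = 10.
C[2]: P[2] ⊕ 10 = 12; E(K, 12) = 14.
C[3]: P[3] ⊕ 14 = 4; E(K, 4) = 6.
C[4]: P[4] ⊕ 6 = 4; E(K, 4) = 6.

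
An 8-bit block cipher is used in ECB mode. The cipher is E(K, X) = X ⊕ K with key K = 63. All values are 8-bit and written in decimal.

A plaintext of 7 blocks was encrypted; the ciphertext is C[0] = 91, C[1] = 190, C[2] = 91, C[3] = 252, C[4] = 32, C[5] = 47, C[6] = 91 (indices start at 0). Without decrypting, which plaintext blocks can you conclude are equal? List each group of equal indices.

P[0] = P[2] = P[6]

ECB encrypts each block independently with the same key, so equal ciphertext blocks imply equal plaintext blocks.
C[0] = C[2] = C[6] = 91, so P[0] = P[2] = P[6].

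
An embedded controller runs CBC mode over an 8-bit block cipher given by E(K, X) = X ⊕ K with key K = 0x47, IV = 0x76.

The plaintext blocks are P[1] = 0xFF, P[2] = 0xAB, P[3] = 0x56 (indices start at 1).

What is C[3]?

C[3] = 0x33

CBC encryption: C_i = E(K, P_i ⊕ C_{i−1}), with C_{0} = IV.
C[1]: P[1] ⊕ 0x76 = 0x89; E(K, 0x89) = 0xCE.
C[2]: P[2] ⊕ 0xCE = 0x65; E(K, 0x65) = 0x22.
C[3]: P[3] ⊕ 0x22 = 0x74; E(K, 0x74) = 0x33.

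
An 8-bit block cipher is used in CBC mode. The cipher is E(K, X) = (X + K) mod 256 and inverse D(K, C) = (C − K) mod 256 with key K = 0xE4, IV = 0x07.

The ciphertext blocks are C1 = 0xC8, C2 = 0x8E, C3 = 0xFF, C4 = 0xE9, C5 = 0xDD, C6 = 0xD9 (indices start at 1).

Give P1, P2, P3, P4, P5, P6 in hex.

CBC decryption: P_i = D(K, C_i) ⊕ C_{i−1}, with C_{0} = IV.
P1: D(K, 0xC8) = 0xE4; 0xE4 ⊕ 0x07 = 0xE3.
P2: D(K, 0x8E) = 0xAA; 0xAA ⊕ 0xC8 = 0x62.
P3: D(K, 0xFF) = 0x1B; 0x1B ⊕ 0x8E = 0x95.
P4: D(K, 0xE9) = 0x05; 0x05 ⊕ 0xFF = 0xFA.
P5: D(K, 0xDD) = 0xF9; 0xF9 ⊕ 0xE9 = 0x10.
P6: D(K, 0xD9) = 0xF5; 0xF5 ⊕ 0xDD = 0x28.

P1 = 0xE3, P2 = 0x62, P3 = 0x95, P4 = 0xFA, P5 = 0x10, P6 = 0x28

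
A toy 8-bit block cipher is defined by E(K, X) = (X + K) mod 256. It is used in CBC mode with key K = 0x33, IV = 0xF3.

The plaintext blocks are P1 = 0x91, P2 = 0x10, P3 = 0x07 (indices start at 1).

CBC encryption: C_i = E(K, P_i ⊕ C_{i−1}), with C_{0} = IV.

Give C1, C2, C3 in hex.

C1 = 0x95, C2 = 0xB8, C3 = 0xF2

C1: P1 ⊕ 0xF3 = 0x62; E(K, 0x62) = 0x95.
C2: P2 ⊕ 0x95 = 0x85; E(K, 0x85) = 0xB8.
C3: P3 ⊕ 0xB8 = 0xBF; E(K, 0xBF) = 0xF2.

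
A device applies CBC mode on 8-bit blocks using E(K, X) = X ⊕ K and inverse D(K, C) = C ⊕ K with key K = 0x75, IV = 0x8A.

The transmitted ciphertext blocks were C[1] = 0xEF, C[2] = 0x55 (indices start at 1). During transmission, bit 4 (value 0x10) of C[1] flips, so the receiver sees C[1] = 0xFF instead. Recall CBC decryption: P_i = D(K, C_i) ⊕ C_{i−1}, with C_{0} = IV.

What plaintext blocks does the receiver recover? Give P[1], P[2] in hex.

P[1] = 0x00, P[2] = 0xDF

Only C[1] changed, to 0xFF. In CBC, a change in C_i garbles P_i and flips the same bit in P_{i+1}. Decrypting the received ciphertext:
P[1]: D(K, 0xFF) = 0x8A; 0x8A ⊕ 0x8A = 0x00.
P[2]: D(K, 0x55) = 0x20; 0x20 ⊕ 0xFF = 0xDF.
Blocks that differ from the original plaintext: P[1], P[2].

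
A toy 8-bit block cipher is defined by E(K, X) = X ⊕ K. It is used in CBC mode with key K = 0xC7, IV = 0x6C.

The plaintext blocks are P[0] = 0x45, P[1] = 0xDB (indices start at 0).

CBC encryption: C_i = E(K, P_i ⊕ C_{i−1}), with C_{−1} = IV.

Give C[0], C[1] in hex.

C[0] = 0xEE, C[1] = 0xF2

C[0]: P[0] ⊕ 0x6C = 0x29; E(K, 0x29) = 0xEE.
C[1]: P[1] ⊕ 0xEE = 0x35; E(K, 0x35) = 0xF2.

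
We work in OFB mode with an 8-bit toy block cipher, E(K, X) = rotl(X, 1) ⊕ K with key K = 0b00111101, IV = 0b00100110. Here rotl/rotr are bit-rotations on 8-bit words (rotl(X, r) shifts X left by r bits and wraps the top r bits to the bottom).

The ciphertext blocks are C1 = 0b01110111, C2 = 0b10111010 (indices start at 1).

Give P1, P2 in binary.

P1 = 0b00000110, P2 = 0b01100101

OFB decryption: S_i = E(K, S_{i−1}) with S_{0} = IV; P_i = C_i ⊕ S_i.
P1: S = E(K, 0b00100110) = 0b01110001; 0b01110111 ⊕ 0b01110001 = 0b00000110.
P2: S = E(K, 0b01110001) = 0b11011111; 0b10111010 ⊕ 0b11011111 = 0b01100101.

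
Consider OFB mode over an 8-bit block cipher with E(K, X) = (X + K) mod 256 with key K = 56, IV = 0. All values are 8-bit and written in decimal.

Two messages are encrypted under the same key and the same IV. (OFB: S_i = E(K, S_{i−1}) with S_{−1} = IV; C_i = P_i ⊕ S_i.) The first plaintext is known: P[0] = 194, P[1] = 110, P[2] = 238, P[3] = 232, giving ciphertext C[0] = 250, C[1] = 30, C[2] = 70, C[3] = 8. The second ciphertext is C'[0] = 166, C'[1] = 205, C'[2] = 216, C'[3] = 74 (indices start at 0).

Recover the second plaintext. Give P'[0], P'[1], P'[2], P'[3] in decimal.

In OFB with a reused IV, both messages share the same keystream S_i, so C_i ⊕ C'_i = P_i ⊕ P'_i and thus P'_i = P_i ⊕ C_i ⊕ C'_i.
P'[0]: 194 ⊕ 250 ⊕ 166 = 158.
P'[1]: 110 ⊕ 30 ⊕ 205 = 189.
P'[2]: 238 ⊕ 70 ⊕ 216 = 112.
P'[3]: 232 ⊕ 8 ⊕ 74 = 170.

P'[0] = 158, P'[1] = 189, P'[2] = 112, P'[3] = 170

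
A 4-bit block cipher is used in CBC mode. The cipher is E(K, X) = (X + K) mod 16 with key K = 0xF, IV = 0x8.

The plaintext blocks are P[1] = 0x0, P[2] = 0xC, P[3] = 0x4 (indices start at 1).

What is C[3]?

C[3] = 0xD

CBC encryption: C_i = E(K, P_i ⊕ C_{i−1}), with C_{0} = IV.
C[1]: P[1] ⊕ 0x8 = 0x8; E(K, 0x8) = 0x7.
C[2]: P[2] ⊕ 0x7 = 0xB; E(K, 0xB) = 0xA.
C[3]: P[3] ⊕ 0xA = 0xE; E(K, 0xE) = 0xD.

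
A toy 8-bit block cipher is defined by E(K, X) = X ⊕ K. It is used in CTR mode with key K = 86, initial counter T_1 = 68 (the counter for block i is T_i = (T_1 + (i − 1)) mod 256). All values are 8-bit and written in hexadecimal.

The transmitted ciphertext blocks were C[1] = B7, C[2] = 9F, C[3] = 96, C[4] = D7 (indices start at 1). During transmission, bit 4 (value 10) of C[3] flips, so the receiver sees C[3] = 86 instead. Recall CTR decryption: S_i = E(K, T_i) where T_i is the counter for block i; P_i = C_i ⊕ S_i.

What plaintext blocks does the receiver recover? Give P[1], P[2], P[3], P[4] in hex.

P[1] = 59, P[2] = 70, P[3] = 6A, P[4] = 3A

Only C[3] changed, to 86. In CTR, a change in C_i flips the same bit in P_i only; the keystream is unaffected. Decrypting the received ciphertext:
P[1]: T = 68, S = E(K, T) = EE; B7 ⊕ EE = 59.
P[2]: T = 69, S = E(K, T) = EF; 9F ⊕ EF = 70.
P[3]: T = 6A, S = E(K, T) = EC; 86 ⊕ EC = 6A.
P[4]: T = 6B, S = E(K, T) = ED; D7 ⊕ ED = 3A.
Blocks that differ from the original plaintext: P[3].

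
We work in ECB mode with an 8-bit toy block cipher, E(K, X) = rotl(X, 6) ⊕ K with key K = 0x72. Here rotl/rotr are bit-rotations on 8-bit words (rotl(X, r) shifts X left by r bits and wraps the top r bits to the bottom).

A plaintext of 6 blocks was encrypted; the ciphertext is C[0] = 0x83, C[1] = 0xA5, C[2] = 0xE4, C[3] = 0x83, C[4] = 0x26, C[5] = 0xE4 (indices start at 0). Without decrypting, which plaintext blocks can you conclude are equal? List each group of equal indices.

P[0] = P[3]; P[2] = P[5]

ECB encrypts each block independently with the same key, so equal ciphertext blocks imply equal plaintext blocks.
C[0] = C[3] = 0x83, so P[0] = P[3].
C[2] = C[5] = 0xE4, so P[2] = P[5].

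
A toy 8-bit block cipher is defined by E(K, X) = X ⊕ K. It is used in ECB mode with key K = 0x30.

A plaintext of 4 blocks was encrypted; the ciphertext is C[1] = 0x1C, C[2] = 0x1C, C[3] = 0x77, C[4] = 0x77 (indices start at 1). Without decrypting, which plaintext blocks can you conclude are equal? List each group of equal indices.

P[1] = P[2]; P[3] = P[4]

ECB encrypts each block independently with the same key, so equal ciphertext blocks imply equal plaintext blocks.
C[1] = C[2] = 0x1C, so P[1] = P[2].
C[3] = C[4] = 0x77, so P[3] = P[4].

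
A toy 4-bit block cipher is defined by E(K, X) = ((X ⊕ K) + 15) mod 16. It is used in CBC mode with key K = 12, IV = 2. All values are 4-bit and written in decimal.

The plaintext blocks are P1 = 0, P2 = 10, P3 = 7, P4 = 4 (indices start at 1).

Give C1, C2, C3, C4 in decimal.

CBC encryption: C_i = E(K, P_i ⊕ C_{i−1}), with C_{0} = IV.
C1: P1 ⊕ 2 = 2; E(K, 2) = 13.
C2: P2 ⊕ 13 = 7; E(K, 7) = 10.
C3: P3 ⊕ 10 = 13; E(K, 13) = 0.
C4: P4 ⊕ 0 = 4; E(K, 4) = 7.

C1 = 13, C2 = 10, C3 = 0, C4 = 7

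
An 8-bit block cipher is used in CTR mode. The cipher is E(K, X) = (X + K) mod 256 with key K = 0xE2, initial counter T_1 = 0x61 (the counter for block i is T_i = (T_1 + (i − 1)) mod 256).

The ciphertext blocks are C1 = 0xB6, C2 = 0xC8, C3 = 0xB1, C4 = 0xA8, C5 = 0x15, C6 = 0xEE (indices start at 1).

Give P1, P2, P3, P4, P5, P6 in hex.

CTR decryption: S_i = E(K, T_i) where T_i is the counter for block i; P_i = C_i ⊕ S_i.
P1: T = 0x61, S = E(K, T) = 0x43; 0xB6 ⊕ 0x43 = 0xF5.
P2: T = 0x62, S = E(K, T) = 0x44; 0xC8 ⊕ 0x44 = 0x8C.
P3: T = 0x63, S = E(K, T) = 0x45; 0xB1 ⊕ 0x45 = 0xF4.
P4: T = 0x64, S = E(K, T) = 0x46; 0xA8 ⊕ 0x46 = 0xEE.
P5: T = 0x65, S = E(K, T) = 0x47; 0x15 ⊕ 0x47 = 0x52.
P6: T = 0x66, S = E(K, T) = 0x48; 0xEE ⊕ 0x48 = 0xA6.

P1 = 0xF5, P2 = 0x8C, P3 = 0xF4, P4 = 0xEE, P5 = 0x52, P6 = 0xA6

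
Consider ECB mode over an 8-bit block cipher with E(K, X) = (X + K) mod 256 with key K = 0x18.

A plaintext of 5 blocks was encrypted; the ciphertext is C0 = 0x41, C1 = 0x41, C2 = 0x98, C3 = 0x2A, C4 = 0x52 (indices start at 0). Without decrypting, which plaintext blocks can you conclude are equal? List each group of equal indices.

P0 = P1

ECB encrypts each block independently with the same key, so equal ciphertext blocks imply equal plaintext blocks.
C0 = C1 = 0x41, so P0 = P1.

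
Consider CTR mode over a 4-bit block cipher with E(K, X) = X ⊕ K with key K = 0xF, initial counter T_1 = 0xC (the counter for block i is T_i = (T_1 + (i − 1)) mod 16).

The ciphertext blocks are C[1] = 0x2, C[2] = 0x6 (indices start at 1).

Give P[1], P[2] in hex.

P[1] = 0x1, P[2] = 0x4

CTR decryption: S_i = E(K, T_i) where T_i is the counter for block i; P_i = C_i ⊕ S_i.
P[1]: T = 0xC, S = E(K, T) = 0x3; 0x2 ⊕ 0x3 = 0x1.
P[2]: T = 0xD, S = E(K, T) = 0x2; 0x6 ⊕ 0x2 = 0x4.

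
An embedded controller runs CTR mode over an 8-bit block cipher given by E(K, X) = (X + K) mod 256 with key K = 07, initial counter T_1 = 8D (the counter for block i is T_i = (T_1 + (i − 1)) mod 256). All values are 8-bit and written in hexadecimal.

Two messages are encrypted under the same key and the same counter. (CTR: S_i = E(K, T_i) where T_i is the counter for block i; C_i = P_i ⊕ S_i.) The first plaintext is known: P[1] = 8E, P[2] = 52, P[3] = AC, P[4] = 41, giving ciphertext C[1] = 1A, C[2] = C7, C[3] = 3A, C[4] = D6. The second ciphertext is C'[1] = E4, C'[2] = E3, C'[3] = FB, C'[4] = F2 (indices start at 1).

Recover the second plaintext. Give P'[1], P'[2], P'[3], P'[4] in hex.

P'[1] = 70, P'[2] = 76, P'[3] = 6D, P'[4] = 65

In CTR with a reused counter, both messages share the same keystream S_i, so C_i ⊕ C'_i = P_i ⊕ P'_i and thus P'_i = P_i ⊕ C_i ⊕ C'_i.
P'[1]: 8E ⊕ 1A ⊕ E4 = 70.
P'[2]: 52 ⊕ C7 ⊕ E3 = 76.
P'[3]: AC ⊕ 3A ⊕ FB = 6D.
P'[4]: 41 ⊕ D6 ⊕ F2 = 65.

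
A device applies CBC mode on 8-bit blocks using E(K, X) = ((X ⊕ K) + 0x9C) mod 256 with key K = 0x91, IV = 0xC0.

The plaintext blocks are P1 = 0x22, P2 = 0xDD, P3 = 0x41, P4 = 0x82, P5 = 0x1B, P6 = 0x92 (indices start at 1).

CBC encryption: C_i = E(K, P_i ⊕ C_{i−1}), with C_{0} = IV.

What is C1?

C1 = 0x0F

C1: P1 ⊕ 0xC0 = 0xE2; E(K, 0xE2) = 0x0F.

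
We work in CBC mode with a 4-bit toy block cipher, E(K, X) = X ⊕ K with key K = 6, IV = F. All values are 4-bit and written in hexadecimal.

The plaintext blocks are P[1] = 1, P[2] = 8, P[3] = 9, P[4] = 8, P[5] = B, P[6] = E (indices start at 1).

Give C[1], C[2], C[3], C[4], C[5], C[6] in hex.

C[1] = 8, C[2] = 6, C[3] = 9, C[4] = 7, C[5] = A, C[6] = 2

CBC encryption: C_i = E(K, P_i ⊕ C_{i−1}), with C_{0} = IV.
C[1]: P[1] ⊕ F = E; E(K, E) = 8.
C[2]: P[2] ⊕ 8 = 0; E(K, 0) = 6.
C[3]: P[3] ⊕ 6 = F; E(K, F) = 9.
C[4]: P[4] ⊕ 9 = 1; E(K, 1) = 7.
C[5]: P[5] ⊕ 7 = C; E(K, C) = A.
C[6]: P[6] ⊕ A = 4; E(K, 4) = 2.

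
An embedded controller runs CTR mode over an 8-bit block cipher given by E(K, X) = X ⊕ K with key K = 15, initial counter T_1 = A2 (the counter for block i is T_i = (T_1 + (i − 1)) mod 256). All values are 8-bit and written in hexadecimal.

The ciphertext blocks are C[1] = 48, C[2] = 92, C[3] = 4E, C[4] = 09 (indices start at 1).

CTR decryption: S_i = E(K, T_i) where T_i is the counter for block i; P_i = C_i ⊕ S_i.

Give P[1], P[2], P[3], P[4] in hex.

P[1] = FF, P[2] = 24, P[3] = FF, P[4] = B9

P[1]: T = A2, S = E(K, T) = B7; 48 ⊕ B7 = FF.
P[2]: T = A3, S = E(K, T) = B6; 92 ⊕ B6 = 24.
P[3]: T = A4, S = E(K, T) = B1; 4E ⊕ B1 = FF.
P[4]: T = A5, S = E(K, T) = B0; 09 ⊕ B0 = B9.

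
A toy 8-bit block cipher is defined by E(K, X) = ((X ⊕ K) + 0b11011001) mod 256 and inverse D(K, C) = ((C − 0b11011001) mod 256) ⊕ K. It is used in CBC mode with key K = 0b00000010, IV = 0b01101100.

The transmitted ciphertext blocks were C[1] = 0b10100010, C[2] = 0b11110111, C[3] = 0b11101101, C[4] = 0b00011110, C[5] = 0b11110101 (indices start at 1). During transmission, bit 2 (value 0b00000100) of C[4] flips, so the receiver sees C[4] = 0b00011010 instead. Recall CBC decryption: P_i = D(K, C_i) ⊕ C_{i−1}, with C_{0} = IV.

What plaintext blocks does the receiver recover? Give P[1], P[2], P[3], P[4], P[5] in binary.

P[1] = 0b10100111, P[2] = 0b10111110, P[3] = 0b11100001, P[4] = 0b10101110, P[5] = 0b00000100

Only C[4] changed, to 0b00011010. In CBC, a change in C_i garbles P_i and flips the same bit in P_{i+1}. Decrypting the received ciphertext:
P[1]: D(K, 0b10100010) = 0b11001011; 0b11001011 ⊕ 0b01101100 = 0b10100111.
P[2]: D(K, 0b11110111) = 0b00011100; 0b00011100 ⊕ 0b10100010 = 0b10111110.
P[3]: D(K, 0b11101101) = 0b00010110; 0b00010110 ⊕ 0b11110111 = 0b11100001.
P[4]: D(K, 0b00011010) = 0b01000011; 0b01000011 ⊕ 0b11101101 = 0b10101110.
P[5]: D(K, 0b11110101) = 0b00011110; 0b00011110 ⊕ 0b00011010 = 0b00000100.
Blocks that differ from the original plaintext: P[4], P[5].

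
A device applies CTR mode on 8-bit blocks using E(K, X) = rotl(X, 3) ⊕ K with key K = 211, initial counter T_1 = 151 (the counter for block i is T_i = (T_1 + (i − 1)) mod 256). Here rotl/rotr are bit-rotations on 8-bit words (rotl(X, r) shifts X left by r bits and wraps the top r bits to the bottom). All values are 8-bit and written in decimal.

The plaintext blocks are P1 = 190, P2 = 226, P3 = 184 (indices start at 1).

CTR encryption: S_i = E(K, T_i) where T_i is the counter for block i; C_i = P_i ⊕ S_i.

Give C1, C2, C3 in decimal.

C1 = 209, C2 = 245, C3 = 167

C1: T = 151, S = E(K, T) = 111; 190 ⊕ 111 = 209.
C2: T = 152, S = E(K, T) = 23; 226 ⊕ 23 = 245.
C3: T = 153, S = E(K, T) = 31; 184 ⊕ 31 = 167.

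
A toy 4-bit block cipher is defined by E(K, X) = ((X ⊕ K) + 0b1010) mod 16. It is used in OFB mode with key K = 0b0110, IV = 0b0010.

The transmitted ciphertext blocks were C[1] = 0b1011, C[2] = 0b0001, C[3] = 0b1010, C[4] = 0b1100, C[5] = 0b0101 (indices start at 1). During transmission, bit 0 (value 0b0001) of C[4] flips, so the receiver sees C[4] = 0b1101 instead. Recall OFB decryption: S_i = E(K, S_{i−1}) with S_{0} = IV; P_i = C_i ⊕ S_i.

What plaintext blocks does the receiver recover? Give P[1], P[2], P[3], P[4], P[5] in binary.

P[1] = 0b0101, P[2] = 0b0011, P[3] = 0b0100, P[4] = 0b1111, P[5] = 0b1011

Only C[4] changed, to 0b1101. In OFB, a change in C_i flips the same bit in P_i only; the keystream is unaffected. Decrypting the received ciphertext:
P[1]: S = E(K, 0b0010) = 0b1110; 0b1011 ⊕ 0b1110 = 0b0101.
P[2]: S = E(K, 0b1110) = 0b0010; 0b0001 ⊕ 0b0010 = 0b0011.
P[3]: S = E(K, 0b0010) = 0b1110; 0b1010 ⊕ 0b1110 = 0b0100.
P[4]: S = E(K, 0b1110) = 0b0010; 0b1101 ⊕ 0b0010 = 0b1111.
P[5]: S = E(K, 0b0010) = 0b1110; 0b0101 ⊕ 0b1110 = 0b1011.
Blocks that differ from the original plaintext: P[4].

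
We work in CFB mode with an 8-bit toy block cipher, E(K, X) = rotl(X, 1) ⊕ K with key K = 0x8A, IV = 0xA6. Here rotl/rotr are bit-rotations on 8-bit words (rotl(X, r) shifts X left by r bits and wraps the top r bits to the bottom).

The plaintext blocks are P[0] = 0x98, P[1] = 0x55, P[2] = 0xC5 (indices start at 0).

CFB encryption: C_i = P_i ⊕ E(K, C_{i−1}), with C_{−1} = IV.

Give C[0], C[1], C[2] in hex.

C[0]: E(K, 0xA6) = 0xC7; 0x98 ⊕ 0xC7 = 0x5F.
C[1]: E(K, 0x5F) = 0x34; 0x55 ⊕ 0x34 = 0x61.
C[2]: E(K, 0x61) = 0x48; 0xC5 ⊕ 0x48 = 0x8D.

C[0] = 0x5F, C[1] = 0x61, C[2] = 0x8D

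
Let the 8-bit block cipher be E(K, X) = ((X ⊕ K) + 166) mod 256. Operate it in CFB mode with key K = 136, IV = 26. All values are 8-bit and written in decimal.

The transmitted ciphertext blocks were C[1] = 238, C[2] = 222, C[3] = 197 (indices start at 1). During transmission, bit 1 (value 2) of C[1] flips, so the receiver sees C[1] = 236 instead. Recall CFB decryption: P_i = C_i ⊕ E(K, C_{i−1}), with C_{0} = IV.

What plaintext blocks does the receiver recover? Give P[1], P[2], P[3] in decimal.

P[1] = 212, P[2] = 212, P[3] = 57

Only C[1] changed, to 236. In CFB, a change in C_i flips the same bit in P_i and garbles P_{i+1}. Decrypting the received ciphertext:
P[1]: E(K, 26) = 56; 236 ⊕ 56 = 212.
P[2]: E(K, 236) = 10; 222 ⊕ 10 = 212.
P[3]: E(K, 222) = 252; 197 ⊕ 252 = 57.
Blocks that differ from the original plaintext: P[1], P[2].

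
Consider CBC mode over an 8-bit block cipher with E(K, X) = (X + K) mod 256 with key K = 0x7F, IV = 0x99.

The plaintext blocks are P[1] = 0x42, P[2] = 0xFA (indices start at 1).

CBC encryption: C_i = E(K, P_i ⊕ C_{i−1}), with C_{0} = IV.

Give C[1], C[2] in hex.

C[1]: P[1] ⊕ 0x99 = 0xDB; E(K, 0xDB) = 0x5A.
C[2]: P[2] ⊕ 0x5A = 0xA0; E(K, 0xA0) = 0x1F.

C[1] = 0x5A, C[2] = 0x1F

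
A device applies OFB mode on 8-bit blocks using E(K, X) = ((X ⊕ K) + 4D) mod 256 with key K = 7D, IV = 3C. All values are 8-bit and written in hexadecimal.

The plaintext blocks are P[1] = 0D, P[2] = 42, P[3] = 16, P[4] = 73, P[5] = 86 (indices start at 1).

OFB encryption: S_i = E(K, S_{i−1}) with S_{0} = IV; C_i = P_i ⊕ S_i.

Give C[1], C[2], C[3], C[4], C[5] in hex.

C[1] = 83, C[2] = 02, C[3] = 9C, C[4] = 37, C[5] = 00

C[1]: S = E(K, 3C) = 8E; 0D ⊕ 8E = 83.
C[2]: S = E(K, 8E) = 40; 42 ⊕ 40 = 02.
C[3]: S = E(K, 40) = 8A; 16 ⊕ 8A = 9C.
C[4]: S = E(K, 8A) = 44; 73 ⊕ 44 = 37.
C[5]: S = E(K, 44) = 86; 86 ⊕ 86 = 00.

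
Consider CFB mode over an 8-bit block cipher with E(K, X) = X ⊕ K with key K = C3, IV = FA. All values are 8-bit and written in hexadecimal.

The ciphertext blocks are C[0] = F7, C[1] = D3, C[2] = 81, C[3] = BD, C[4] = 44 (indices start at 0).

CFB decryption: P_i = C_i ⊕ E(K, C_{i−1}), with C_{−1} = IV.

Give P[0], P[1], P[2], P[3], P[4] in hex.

P[0]: E(K, FA) = 39; F7 ⊕ 39 = CE.
P[1]: E(K, F7) = 34; D3 ⊕ 34 = E7.
P[2]: E(K, D3) = 10; 81 ⊕ 10 = 91.
P[3]: E(K, 81) = 42; BD ⊕ 42 = FF.
P[4]: E(K, BD) = 7E; 44 ⊕ 7E = 3A.

P[0] = CE, P[1] = E7, P[2] = 91, P[3] = FF, P[4] = 3A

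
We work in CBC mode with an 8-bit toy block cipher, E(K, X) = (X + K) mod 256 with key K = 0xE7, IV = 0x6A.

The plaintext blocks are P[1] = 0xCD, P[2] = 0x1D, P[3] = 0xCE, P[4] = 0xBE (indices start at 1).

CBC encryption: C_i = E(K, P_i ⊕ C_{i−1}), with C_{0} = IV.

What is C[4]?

C[1]: P[1] ⊕ 0x6A = 0xA7; E(K, 0xA7) = 0x8E.
C[2]: P[2] ⊕ 0x8E = 0x93; E(K, 0x93) = 0x7A.
C[3]: P[3] ⊕ 0x7A = 0xB4; E(K, 0xB4) = 0x9B.
C[4]: P[4] ⊕ 0x9B = 0x25; E(K, 0x25) = 0x0C.

C[4] = 0x0C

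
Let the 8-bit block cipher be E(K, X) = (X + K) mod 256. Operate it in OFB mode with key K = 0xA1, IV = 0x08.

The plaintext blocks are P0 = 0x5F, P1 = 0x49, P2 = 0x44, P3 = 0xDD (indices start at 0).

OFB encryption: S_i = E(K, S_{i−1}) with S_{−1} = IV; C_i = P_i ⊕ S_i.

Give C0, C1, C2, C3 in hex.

C0 = 0xF6, C1 = 0x03, C2 = 0xAF, C3 = 0x51

C0: S = E(K, 0x08) = 0xA9; 0x5F ⊕ 0xA9 = 0xF6.
C1: S = E(K, 0xA9) = 0x4A; 0x49 ⊕ 0x4A = 0x03.
C2: S = E(K, 0x4A) = 0xEB; 0x44 ⊕ 0xEB = 0xAF.
C3: S = E(K, 0xEB) = 0x8C; 0xDD ⊕ 0x8C = 0x51.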